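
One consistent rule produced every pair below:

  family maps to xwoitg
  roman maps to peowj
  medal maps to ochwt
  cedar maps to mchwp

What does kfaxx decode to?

f(5)→x(23) and a(0)→w(22) fit y≡21x+22 (mod 26); the inverse of 21 mod 26 is 5. This is an affine cipher: with a=0,…,z=25, each position x becomes (21x+22) mod 26.
Decoding kfaxx: k(10)→5·(10−22)≡18=s; f(5)→5·(5−22)≡19=t; a(0)→5·(0−22)≡20=u; x(23)→5·(23−22)≡5=f; x(23)→5·(23−22)≡5=f (all mod 26).

stuff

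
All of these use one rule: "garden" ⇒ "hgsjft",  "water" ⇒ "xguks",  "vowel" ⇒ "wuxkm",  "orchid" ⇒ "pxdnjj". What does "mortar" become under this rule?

nuszbx

Shifts by position in garden: pos 0: g→h (+1), pos 1: a→g (+6), pos 2: r→s (+1), pos 3: d→j (+6) — repeating every 2. It's a Vigenère-style cipher with numeric key [1,6]: position i shifts by key[i mod 2].
On mortar: m+1=n, o+6=u, r+1=s, t+6=z, a+1=b, r+6=x.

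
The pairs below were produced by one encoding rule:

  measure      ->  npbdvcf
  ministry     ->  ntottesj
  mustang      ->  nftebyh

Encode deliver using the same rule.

epmtwps

Shifts by position in measure: pos 0: m→n (+1), pos 1: e→p (+11), pos 2: a→b (+1), pos 3: s→d (+11) — repeating every 2. A repeating key of period 2 is used — shifts +1, +11 over and over.
Applying it to deliver: d+1=e, e+11=p, l+1=m, i+11=t, v+1=w, e+11=p, r+1=s.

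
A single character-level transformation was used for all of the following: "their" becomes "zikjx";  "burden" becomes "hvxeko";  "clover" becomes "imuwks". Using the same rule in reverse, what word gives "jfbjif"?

device

Shifts by position in their: pos 0: t→z (+6), pos 1: h→i (+1), pos 2: e→k (+6), pos 3: i→j (+1) — repeating every 2. It's a Vigenère-style cipher with numeric key [6,1]: position i shifts by key[i mod 2].
Decoding jfbjif: j−6=d, f−1=e, b−6=v, j−1=i, i−6=c, f−1=e.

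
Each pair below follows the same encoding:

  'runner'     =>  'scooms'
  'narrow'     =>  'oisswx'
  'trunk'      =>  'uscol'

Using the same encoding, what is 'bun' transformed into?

cco

Vowels shift forward by 8 and consonants shift forward by 1.
For bun: b(cons)+1=c, u(vowel)+8=c, n(cons)+1=o.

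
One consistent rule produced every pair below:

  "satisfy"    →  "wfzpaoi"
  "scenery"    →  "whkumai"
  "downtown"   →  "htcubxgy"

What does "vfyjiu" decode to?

In satisfy: s→w is +4, a→f is +5, t→z is +6, i→p is +7 — the shift increases by 1 each position. Each letter shifts forward by (position + 4), i.e. 4, 5, 6, … — the shift grows by one for each successive letter.
Undoing it on vfyjiu: v−4=r, f−5=a, y−6=s, j−7=c, i−8=a, u−9=l.

rascal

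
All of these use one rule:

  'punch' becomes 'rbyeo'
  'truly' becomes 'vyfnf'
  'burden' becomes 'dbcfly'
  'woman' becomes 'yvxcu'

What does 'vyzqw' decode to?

It's a Vigenère-style cipher with numeric key [2,7,11]: position i shifts by key[i mod 3].
Undoing it on vyzqw: v−2=t, y−7=r, z−11=o, q−2=o, w−7=p.

troop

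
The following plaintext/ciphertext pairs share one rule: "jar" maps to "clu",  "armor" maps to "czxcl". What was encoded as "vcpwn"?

Two steps: reverse the string, then apply a Caesar shift of +11.
Undoing it on vcpwn: shift back: v−11=k, c−11=r, p−11=e, w−11=l, n−11=c → krelc; then reverse → clerk.

clerk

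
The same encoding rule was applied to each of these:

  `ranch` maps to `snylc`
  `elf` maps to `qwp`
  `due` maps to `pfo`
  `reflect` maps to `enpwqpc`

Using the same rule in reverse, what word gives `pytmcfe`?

The output letters match the input read backwards, each shifted +11: ranch reversed is hcnar. The word is reversed, then every letter is shifted forward by 11.
Undoing it on pytmcfe: shift back: p−11=e, y−11=n, t−11=i, m−11=b, c−11=r, f−11=u, e−11=t → enibrut; then reverse → turbine.

turbine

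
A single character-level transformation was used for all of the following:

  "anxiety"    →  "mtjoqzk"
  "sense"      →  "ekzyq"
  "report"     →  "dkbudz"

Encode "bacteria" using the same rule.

ngozqxug

Shifts by position in anxiety: pos 0: a→m (+12), pos 1: n→t (+6), pos 2: x→j (+12), pos 3: i→o (+6) — repeating every 2. The shifts repeat in a cycle of length 2: positions 0,1,… shift by +12, +6, then the pattern repeats.
For bacteria: b+12=n, a+6=g, c+12=o, t+6=z, e+12=q, r+6=x, i+12=u, a+6=g.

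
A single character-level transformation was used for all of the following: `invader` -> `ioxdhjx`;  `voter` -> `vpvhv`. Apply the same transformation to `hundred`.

hvpgvjj

In invader: i→i is +0, n→o is +1, v→x is +2, a→d is +3 — the shift increases by 1 each position. Letter i (0-indexed) is shifted by i+0, so successive shifts are 0, 1, 2, ….
On hundred: h+0=h, u+1=v, n+2=p, d+3=g, r+4=v, e+5=j, d+6=j.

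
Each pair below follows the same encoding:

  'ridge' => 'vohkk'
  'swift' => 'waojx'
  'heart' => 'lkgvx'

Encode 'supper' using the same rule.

The shift depends on letter class: consonant r→v is +4, but vowel i→o is +6. The rule splits by letter class: vowels +6, consonants +4.
For supper: s(cons)+4=w, u(vowel)+6=a, p(cons)+4=t, p(cons)+4=t, e(vowel)+6=k, r(cons)+4=v.

wattkv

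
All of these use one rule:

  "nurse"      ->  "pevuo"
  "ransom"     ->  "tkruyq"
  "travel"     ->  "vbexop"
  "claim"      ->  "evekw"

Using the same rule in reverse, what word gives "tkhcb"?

radar

It's a Vigenère-style cipher with numeric key [2,10,4]: position i shifts by key[i mod 3].
Decoding tkhcb: t−2=r, k−10=a, h−4=d, c−2=a, b−10=r.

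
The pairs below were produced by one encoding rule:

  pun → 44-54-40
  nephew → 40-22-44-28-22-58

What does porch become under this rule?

p(#16)→44 and u(#21)→54: differences scale by 2, so n = 2·pos + 12. Each letter becomes 2×(its alphabet position, a=1..z=26) + 12.
Applying it to porch: p=16→44, o=15→42, r=18→48, c=3→18, h=8→28.

44-42-48-18-28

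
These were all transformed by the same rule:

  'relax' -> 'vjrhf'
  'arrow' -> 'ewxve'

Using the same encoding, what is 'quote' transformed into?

uzuam

Each letter shifts forward by (position + 4), i.e. 4, 5, 6, … — the shift grows by one for each successive letter.
For quote: q+4=u, u+5=z, o+6=u, t+7=a, e+8=m.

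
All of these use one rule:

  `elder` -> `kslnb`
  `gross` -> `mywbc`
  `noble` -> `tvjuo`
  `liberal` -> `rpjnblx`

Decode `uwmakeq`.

operate

In elder: e→k is +6, l→s is +7, d→l is +8, e→n is +9 — the shift increases by 1 each position. Each letter shifts forward by (position + 6), i.e. 6, 7, 8, … — the shift grows by one for each successive letter.
Undoing it on uwmakeq: u−6=o, w−7=p, m−8=e, a−9=r, k−10=a, e−11=t, q−12=e.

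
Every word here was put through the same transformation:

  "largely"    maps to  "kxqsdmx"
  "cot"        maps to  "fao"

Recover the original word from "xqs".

gel

The word is reversed, then every letter is shifted forward by 12.
Undoing it on xqs: shift back: x−12=l, q−12=e, s−12=g → leg; then reverse → gel.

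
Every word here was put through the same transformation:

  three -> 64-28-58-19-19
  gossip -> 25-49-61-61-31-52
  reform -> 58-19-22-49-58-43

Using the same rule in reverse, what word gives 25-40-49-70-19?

glove

With a=1..z=26, the number is 3·pos + 4.
Decoding 25-40-49-70-19: 25→(25−4)÷3=7=g, 40→(40−4)÷3=12=l, 49→(49−4)÷3=15=o, 70→(70−4)÷3=22=v, 19→(19−4)÷3=5=e.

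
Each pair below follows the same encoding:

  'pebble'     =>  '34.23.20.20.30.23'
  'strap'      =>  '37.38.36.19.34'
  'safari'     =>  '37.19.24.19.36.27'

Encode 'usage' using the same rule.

39.37.19.25.23

p is letter #16 and maps to 34: an offset of 18. Each letter is replaced by its alphabet position (a=1..z=26) + 18.
Applying it to usage: u=21→39, s=19→37, a=1→19, g=7→25, e=5→23.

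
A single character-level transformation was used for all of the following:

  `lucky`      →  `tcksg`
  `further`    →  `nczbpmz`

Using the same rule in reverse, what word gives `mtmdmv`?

This is a Caesar cipher with shift 8.
Reversing it on mtmdmv: m−8=e, t−8=l, m−8=e, d−8=v, m−8=e, v−8=n.

eleven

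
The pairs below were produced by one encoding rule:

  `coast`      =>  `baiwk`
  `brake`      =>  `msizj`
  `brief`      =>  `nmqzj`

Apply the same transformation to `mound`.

lvcwu

Read the word backwards and shift each letter +8.
On mound: reverse → dnuom; then shift: d+8=l, n+8=v, u+8=c, o+8=w, m+8=u.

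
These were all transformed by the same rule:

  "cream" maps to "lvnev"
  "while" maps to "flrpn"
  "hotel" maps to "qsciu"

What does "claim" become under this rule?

lpjmv

Shifts by position in cream: pos 0: c→l (+9), pos 1: r→v (+4), pos 2: e→n (+9), pos 3: a→e (+4) — repeating every 2. The shifts repeat in a cycle of length 2: positions 0,1,… shift by +9, +4, then the pattern repeats.
For claim: c+9=l, l+4=p, a+9=j, i+4=m, m+9=v.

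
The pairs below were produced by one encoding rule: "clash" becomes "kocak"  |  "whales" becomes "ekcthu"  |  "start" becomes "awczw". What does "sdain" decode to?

kayak

Shifts by position in clash: pos 0: c→k (+8), pos 1: l→o (+3), pos 2: a→c (+2), pos 3: s→a (+8), pos 4: h→k (+3) — repeating every 3. It's a Vigenère-style cipher with numeric key [8,3,2]: position i shifts by key[i mod 3].
Decoding sdain: s−8=k, d−3=a, a−2=y, i−8=a, n−3=k.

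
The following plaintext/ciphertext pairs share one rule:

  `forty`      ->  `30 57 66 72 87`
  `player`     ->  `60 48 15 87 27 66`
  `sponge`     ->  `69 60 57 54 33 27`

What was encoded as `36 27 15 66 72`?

heart

f(#6)→30 and o(#15)→57: differences scale by 3, so n = 3·pos + 12. Each letter becomes 3×(its alphabet position, a=1..z=26) + 12.
Undoing it on 36 27 15 66 72: 36→(36−12)÷3=8=h, 27→(27−12)÷3=5=e, 15→(15−12)÷3=1=a, 66→(66−12)÷3=18=r, 72→(72−12)÷3=20=t.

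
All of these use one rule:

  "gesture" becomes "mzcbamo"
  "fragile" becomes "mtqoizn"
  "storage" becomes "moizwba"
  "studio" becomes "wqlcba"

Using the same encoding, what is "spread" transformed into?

limzxa

The output letters match the input read backwards, each shifted +8: gesture reversed is erutseg. The word is reversed, then every letter is shifted forward by 8.
Applying it to spread: reverse → daerps; then shift: d+8=l, a+8=i, e+8=m, r+8=z, p+8=x, s+8=a.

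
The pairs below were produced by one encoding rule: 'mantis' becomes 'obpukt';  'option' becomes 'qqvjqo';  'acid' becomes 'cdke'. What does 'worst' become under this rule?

Shifts by position in mantis: pos 0: m→o (+2), pos 1: a→b (+1), pos 2: n→p (+2), pos 3: t→u (+1) — repeating every 2. The shifts repeat in a cycle of length 2: positions 0,1,… shift by +2, +1, then the pattern repeats.
On worst: w+2=y, o+1=p, r+2=t, s+1=t, t+2=v.

ypttv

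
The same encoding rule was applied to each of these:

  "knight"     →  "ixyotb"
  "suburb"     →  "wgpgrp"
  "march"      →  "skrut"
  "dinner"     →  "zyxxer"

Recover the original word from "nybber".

litter

Each letter's alphabet position (a=0..z=25) is mapped through 5·x+10 mod 26 — an affine cipher.
Undoing it on nybber: n(13)→21·(13−10)≡11=l; y(24)→21·(24−10)≡8=i; b(1)→21·(1−10)≡19=t; b(1)→21·(1−10)≡19=t; e(4)→21·(4−10)≡4=e; r(17)→21·(17−10)≡17=r (all mod 26).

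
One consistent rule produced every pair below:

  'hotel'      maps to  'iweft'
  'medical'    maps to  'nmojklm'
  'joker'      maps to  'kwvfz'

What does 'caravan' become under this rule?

dicbdlo

Shifts by position in hotel: pos 0: h→i (+1), pos 1: o→w (+8), pos 2: t→e (+11), pos 3: e→f (+1), pos 4: l→t (+8) — repeating every 3. A repeating key of period 3 is used — shifts +1, +8, +11 over and over.
Applying it to caravan: c+1=d, a+8=i, r+11=c, a+1=b, v+8=d, a+11=l, n+1=o.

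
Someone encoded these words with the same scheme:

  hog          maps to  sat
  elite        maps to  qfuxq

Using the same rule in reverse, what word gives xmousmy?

The output letters match the input read backwards, each shifted +12: hog reversed is goh. Two steps: reverse the string, then apply a Caesar shift of +12.
Reversing it on xmousmy: shift back: x−12=l, m−12=a, o−12=c, u−12=i, s−12=g, m−12=a, y−12=m → lacigam; then reverse → magical.

magical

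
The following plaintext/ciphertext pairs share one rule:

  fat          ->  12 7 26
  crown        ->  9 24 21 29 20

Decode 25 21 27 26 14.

f is letter #6 and maps to 12: an offset of 6. Each letter is replaced by its alphabet position (a=1..z=26) + 6.
Reversing it on 25 21 27 26 14: 25→(25−6)÷1=19=s, 21→(21−6)÷1=15=o, 27→(27−6)÷1=21=u, 26→(26−6)÷1=20=t, 14→(14−6)÷1=8=h.

south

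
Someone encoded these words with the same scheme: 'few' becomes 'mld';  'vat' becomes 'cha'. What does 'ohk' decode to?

had

Compare letters: f→m is +7, e→l is +7, w→d is +7 — a constant shift. This is a Caesar cipher with shift 7.
Decoding ohk: o−7=h, h−7=a, k−7=d.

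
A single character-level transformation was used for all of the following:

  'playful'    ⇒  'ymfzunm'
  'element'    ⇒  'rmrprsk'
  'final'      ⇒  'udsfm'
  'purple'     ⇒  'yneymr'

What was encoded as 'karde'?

their

p(15)→y(24) and l(11)→m(12) fit y≡3x+5 (mod 26); the inverse of 3 mod 26 is 9. Each letter's alphabet position (a=0..z=25) is mapped through 3·x+5 mod 26 — an affine cipher.
Reversing it on karde: k(10)→9·(10−5)≡19=t; a(0)→9·(0−5)≡7=h; r(17)→9·(17−5)≡4=e; d(3)→9·(3−5)≡8=i; e(4)→9·(4−5)≡17=r (all mod 26).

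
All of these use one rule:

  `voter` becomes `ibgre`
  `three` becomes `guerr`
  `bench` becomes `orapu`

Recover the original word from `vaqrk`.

Each letter is shifted forward by 13 in the alphabet (a Caesar shift of +13).
Decoding vaqrk: v−13=i, a−13=n, q−13=d, r−13=e, k−13=x.

index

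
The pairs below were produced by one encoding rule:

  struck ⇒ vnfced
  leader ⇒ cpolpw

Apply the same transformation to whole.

pwzsh

The output letters match the input read backwards, each shifted +11: struck reversed is kcurts. The word is reversed, then every letter is shifted forward by 11.
Applying it to whole: reverse → elohw; then shift: e+11=p, l+11=w, o+11=z, h+11=s, w+11=h.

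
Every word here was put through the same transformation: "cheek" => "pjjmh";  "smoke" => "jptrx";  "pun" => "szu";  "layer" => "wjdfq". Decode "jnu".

pie

The output letters match the input read backwards, each shifted +5: cheek reversed is keehc. Read the word backwards and shift each letter +5.
Undoing it on jnu: shift back: j−5=e, n−5=i, u−5=p → eip; then reverse → pie.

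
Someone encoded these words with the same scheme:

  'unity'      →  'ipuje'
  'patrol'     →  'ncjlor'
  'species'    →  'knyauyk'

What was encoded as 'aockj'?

Treating letters as 0–25, the rule is x ↦ 25x + 2 (mod 26).
Undoing it on aockj: a(0)→25·(0−2)≡2=c; o(14)→25·(14−2)≡14=o; c(2)→25·(2−2)≡0=a; k(10)→25·(10−2)≡18=s; j(9)→25·(9−2)≡19=t (all mod 26).

coast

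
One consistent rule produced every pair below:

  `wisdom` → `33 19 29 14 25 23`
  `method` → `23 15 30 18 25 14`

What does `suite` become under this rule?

w is letter #23 and maps to 33: an offset of 10. The number is (letter's place in the alphabet, a=1) + 10.
For suite: s=19→29, u=21→31, i=9→19, t=20→30, e=5→15.

29 31 19 30 15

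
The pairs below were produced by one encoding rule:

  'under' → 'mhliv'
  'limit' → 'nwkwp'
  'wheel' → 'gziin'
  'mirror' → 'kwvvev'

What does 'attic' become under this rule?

uppwo

u(20)→m(12) and n(13)→h(7) fit y≡23x+20 (mod 26); the inverse of 23 mod 26 is 17. Each letter's alphabet position (a=0..z=25) is mapped through 23·x+20 mod 26 — an affine cipher.
Applying it to attic: a(0)→23·0+20≡20=u; t(19)→23·19+20≡15=p; t(19)→23·19+20≡15=p; i(8)→23·8+20≡22=w; c(2)→23·2+20≡14=o (all mod 26).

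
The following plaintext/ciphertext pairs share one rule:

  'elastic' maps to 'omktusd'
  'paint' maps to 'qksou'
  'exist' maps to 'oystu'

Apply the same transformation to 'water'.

Two shifts are in play — +10 for a/e/i/o/u, +1 for every other letter.
Applying it to water: w(cons)+1=x, a(vowel)+10=k, t(cons)+1=u, e(vowel)+10=o, r(cons)+1=s.

xkuos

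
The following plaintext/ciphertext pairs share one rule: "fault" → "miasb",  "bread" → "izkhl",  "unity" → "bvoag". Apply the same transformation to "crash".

Shifts by position in fault: pos 0: f→m (+7), pos 1: a→i (+8), pos 2: u→a (+6), pos 3: l→s (+7), pos 4: t→b (+8) — repeating every 3. A repeating key of period 3 is used — shifts +7, +8, +6 over and over.
For crash: c+7=j, r+8=z, a+6=g, s+7=z, h+8=p.

jzgzp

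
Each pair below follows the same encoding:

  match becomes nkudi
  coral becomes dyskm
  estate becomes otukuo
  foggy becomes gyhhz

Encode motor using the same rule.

nyuys

The shift depends on letter class: consonant m→n is +1, but vowel a→k is +10. The rule splits by letter class: vowels +10, consonants +1.
On motor: m(cons)+1=n, o(vowel)+10=y, t(cons)+1=u, o(vowel)+10=y, r(cons)+1=s.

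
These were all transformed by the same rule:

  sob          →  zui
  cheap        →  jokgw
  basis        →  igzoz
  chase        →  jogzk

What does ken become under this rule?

rku

Vowels shift forward by 6 and consonants shift forward by 7.
Applying it to ken: k(cons)+7=r, e(vowel)+6=k, n(cons)+7=u.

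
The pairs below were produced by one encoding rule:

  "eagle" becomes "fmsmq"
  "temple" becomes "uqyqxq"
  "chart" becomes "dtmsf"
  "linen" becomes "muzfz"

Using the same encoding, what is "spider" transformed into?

The shifts repeat in a cycle of length 3: positions 0,1,… shift by +1, +12, +12, then the pattern repeats.
On spider: s+1=t, p+12=b, i+12=u, d+1=e, e+12=q, r+12=d.

tbueqd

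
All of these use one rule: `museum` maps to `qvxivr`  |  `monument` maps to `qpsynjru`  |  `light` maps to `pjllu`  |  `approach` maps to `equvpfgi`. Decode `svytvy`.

output

A repeating key of period 3 is used — shifts +4, +1, +5 over and over.
Reversing it on svytvy: s−4=o, v−1=u, y−5=t, t−4=p, v−1=u, y−5=t.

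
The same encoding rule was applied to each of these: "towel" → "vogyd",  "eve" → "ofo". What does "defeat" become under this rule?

dkopon

Read the word backwards and shift each letter +10.
On defeat: reverse → taefed; then shift: t+10=d, a+10=k, e+10=o, f+10=p, e+10=o, d+10=n.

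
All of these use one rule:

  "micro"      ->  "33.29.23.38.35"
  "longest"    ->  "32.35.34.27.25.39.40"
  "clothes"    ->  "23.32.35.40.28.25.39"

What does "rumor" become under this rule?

m is letter #13 and maps to 33: an offset of 20. Letters become their 1-based position plus 20 (so a→21, b→22, …).
On rumor: r=18→38, u=21→41, m=13→33, o=15→35, r=18→38.

38.41.33.35.38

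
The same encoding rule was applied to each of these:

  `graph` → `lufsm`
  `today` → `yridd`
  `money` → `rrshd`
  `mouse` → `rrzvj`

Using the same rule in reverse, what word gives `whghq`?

rebel

Shifts by position in graph: pos 0: g→l (+5), pos 1: r→u (+3), pos 2: a→f (+5), pos 3: p→s (+3) — repeating every 2. The shifts repeat in a cycle of length 2: positions 0,1,… shift by +5, +3, then the pattern repeats.
Undoing it on whghq: w−5=r, h−3=e, g−5=b, h−3=e, q−5=l.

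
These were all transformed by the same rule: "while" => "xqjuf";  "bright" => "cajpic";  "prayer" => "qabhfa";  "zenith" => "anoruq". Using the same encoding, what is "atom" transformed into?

bcpv

Shifts by position in while: pos 0: w→x (+1), pos 1: h→q (+9), pos 2: i→j (+1), pos 3: l→u (+9) — repeating every 2. The shifts repeat in a cycle of length 2: positions 0,1,… shift by +1, +9, then the pattern repeats.
For atom: a+1=b, t+9=c, o+1=p, m+9=v.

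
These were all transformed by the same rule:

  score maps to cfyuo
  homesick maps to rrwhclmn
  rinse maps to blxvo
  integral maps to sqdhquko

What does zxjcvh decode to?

Shifts by position in score: pos 0: s→c (+10), pos 1: c→f (+3), pos 2: o→y (+10), pos 3: r→u (+3) — repeating every 2. A repeating key of period 2 is used — shifts +10, +3 over and over.
Reversing it on zxjcvh: z−10=p, x−3=u, j−10=z, c−3=z, v−10=l, h−3=e.

puzzle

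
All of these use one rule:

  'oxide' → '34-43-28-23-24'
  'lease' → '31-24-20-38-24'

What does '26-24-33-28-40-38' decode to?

o is letter #15 and maps to 34: an offset of 19. The number is (letter's place in the alphabet, a=1) + 19.
Reversing it on 26-24-33-28-40-38: 26→(26−19)÷1=7=g, 24→(24−19)÷1=5=e, 33→(33−19)÷1=14=n, 28→(28−19)÷1=9=i, 40→(40−19)÷1=21=u, 38→(38−19)÷1=19=s.

genius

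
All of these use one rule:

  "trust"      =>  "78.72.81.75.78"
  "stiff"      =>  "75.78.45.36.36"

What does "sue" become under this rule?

t(#20)→78 and r(#18)→72: differences scale by 3, so n = 3·pos + 18. With a=1..z=26, the number is 3·pos + 18.
For sue: s=19→75, u=21→81, e=5→33.

75.81.33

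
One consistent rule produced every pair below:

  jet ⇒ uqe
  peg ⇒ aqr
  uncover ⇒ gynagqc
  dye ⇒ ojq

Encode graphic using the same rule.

rcmasun

The shift depends on letter class: consonant j→u is +11, but vowel e→q is +12. Two shifts are in play — +12 for a/e/i/o/u, +11 for every other letter.
For graphic: g(cons)+11=r, r(cons)+11=c, a(vowel)+12=m, p(cons)+11=a, h(cons)+11=s, i(vowel)+12=u, c(cons)+11=n.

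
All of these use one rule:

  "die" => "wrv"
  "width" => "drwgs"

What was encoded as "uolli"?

Each pair mirrors across the alphabet (d↔w, i↔r, e↔v): positions sum to 25. This is the alphabet-reversal cipher (Atbash): a becomes z, b becomes y, etc.
Undoing it on uolli: u↔f, o↔l, l↔o, l↔o, i↔r.

floor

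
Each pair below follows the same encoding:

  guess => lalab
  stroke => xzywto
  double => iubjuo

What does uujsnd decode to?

pocket

In guess: g→l is +5, u→a is +6, e→l is +7, s→a is +8 — the shift increases by 1 each position. Each letter shifts forward by (position + 5), i.e. 5, 6, 7, … — the shift grows by one for each successive letter.
Reversing it on uujsnd: u−5=p, u−6=o, j−7=c, s−8=k, n−9=e, d−10=t.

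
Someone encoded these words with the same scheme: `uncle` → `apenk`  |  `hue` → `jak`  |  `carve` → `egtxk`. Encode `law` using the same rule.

ngy

The shift depends on letter class: consonant n→p is +2, but vowel u→a is +6. Two shifts are in play — +6 for a/e/i/o/u, +2 for every other letter.
For law: l(cons)+2=n, a(vowel)+6=g, w(cons)+2=y.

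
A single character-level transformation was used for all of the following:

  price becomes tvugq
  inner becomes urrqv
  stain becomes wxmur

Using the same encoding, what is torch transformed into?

xavgl

The shift depends on letter class: consonant p→t is +4, but vowel i→u is +12. Vowels shift forward by 12 and consonants shift forward by 4.
On torch: t(cons)+4=x, o(vowel)+12=a, r(cons)+4=v, c(cons)+4=g, h(cons)+4=l.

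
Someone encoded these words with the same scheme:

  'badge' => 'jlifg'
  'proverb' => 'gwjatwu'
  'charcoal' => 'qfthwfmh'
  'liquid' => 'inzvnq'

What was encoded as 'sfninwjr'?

The output letters match the input read backwards, each shifted +5: badge reversed is egdab. The word is reversed, then every letter is shifted forward by 5.
Undoing it on sfninwjr: shift back: s−5=n, f−5=a, n−5=i, i−5=d, n−5=i, w−5=r, j−5=e, r−5=m → naidirem; then reverse → meridian.

meridian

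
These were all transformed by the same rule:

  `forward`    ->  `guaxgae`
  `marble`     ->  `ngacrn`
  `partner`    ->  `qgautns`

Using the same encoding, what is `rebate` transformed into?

A repeating key of period 3 is used — shifts +1, +6, +9 over and over.
For rebate: r+1=s, e+6=k, b+9=k, a+1=b, t+6=z, e+9=n.

skkbzn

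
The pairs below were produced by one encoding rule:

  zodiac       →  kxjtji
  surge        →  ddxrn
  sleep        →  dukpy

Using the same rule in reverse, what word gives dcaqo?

stuff

Shifts by position in zodiac: pos 0: z→k (+11), pos 1: o→x (+9), pos 2: d→j (+6), pos 3: i→t (+11), pos 4: a→j (+9), pos 5: c→i (+6) — repeating every 3. The shifts repeat in a cycle of length 3: positions 0,1,… shift by +11, +9, +6, then the pattern repeats.
Reversing it on dcaqo: d−11=s, c−9=t, a−6=u, q−11=f, o−9=f.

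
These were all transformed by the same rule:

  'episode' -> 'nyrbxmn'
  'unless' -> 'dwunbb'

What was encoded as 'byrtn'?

Compare letters: e→n is +9, p→y is +9, i→r is +9 — a constant shift. Every letter moves 9 places later in the alphabet, wrapping around z→a.
Reversing it on byrtn: b−9=s, y−9=p, r−9=i, t−9=k, n−9=e.

spike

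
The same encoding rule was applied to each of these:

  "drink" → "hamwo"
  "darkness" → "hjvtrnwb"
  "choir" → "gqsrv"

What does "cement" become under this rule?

gnqnrc

Shifts by position in drink: pos 0: d→h (+4), pos 1: r→a (+9), pos 2: i→m (+4), pos 3: n→w (+9) — repeating every 2. A repeating key of period 2 is used — shifts +4, +9 over and over.
On cement: c+4=g, e+9=n, m+4=q, e+9=n, n+4=r, t+9=c.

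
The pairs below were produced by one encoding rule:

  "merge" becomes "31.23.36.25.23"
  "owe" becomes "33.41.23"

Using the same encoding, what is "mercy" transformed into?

Each letter is replaced by its alphabet position (a=1..z=26) + 18.
For mercy: m=13→31, e=5→23, r=18→36, c=3→21, y=25→43.

31.23.36.21.43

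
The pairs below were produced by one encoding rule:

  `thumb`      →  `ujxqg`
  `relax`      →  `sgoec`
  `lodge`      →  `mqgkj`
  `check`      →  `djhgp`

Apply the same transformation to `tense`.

In thumb: t→u is +1, h→j is +2, u→x is +3, m→q is +4 — the shift increases by 1 each position. Each letter shifts forward by (position + 1), i.e. 1, 2, 3, … — the shift grows by one for each successive letter.
Applying it to tense: t+1=u, e+2=g, n+3=q, s+4=w, e+5=j.

ugqwj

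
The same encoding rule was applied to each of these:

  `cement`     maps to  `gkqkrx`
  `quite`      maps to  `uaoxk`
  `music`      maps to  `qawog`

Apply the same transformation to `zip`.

The shift depends on letter class: consonant c→g is +4, but vowel e→k is +6. Two shifts are in play — +6 for a/e/i/o/u, +4 for every other letter.
On zip: z(cons)+4=d, i(vowel)+6=o, p(cons)+4=t.

dot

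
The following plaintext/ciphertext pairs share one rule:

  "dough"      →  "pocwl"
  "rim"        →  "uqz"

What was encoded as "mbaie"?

The word is reversed, then every letter is shifted forward by 8.
Reversing it on mbaie: shift back: m−8=e, b−8=t, a−8=s, i−8=a, e−8=w → etsaw; then reverse → waste.

waste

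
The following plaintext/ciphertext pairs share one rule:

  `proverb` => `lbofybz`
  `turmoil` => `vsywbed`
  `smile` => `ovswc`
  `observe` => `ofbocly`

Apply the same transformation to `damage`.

Two steps: reverse the string, then apply a Caesar shift of +10.
For damage: reverse → egamad; then shift: e+10=o, g+10=q, a+10=k, m+10=w, a+10=k, d+10=n.

oqkwkn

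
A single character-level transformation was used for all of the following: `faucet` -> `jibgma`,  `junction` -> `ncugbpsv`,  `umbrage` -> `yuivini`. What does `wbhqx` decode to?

Shifts by position in faucet: pos 0: f→j (+4), pos 1: a→i (+8), pos 2: u→b (+7), pos 3: c→g (+4), pos 4: e→m (+8), pos 5: t→a (+7) — repeating every 3. A repeating key of period 3 is used — shifts +4, +8, +7 over and over.
Reversing it on wbhqx: w−4=s, b−8=t, h−7=a, q−4=m, x−8=p.

stamp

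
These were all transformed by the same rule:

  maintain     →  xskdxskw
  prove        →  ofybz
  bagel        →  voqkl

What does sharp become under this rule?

The output letters match the input read backwards, each shifted +10: maintain reversed is niatniam. Read the word backwards and shift each letter +10.
Applying it to sharp: reverse → prahs; then shift: p+10=z, r+10=b, a+10=k, h+10=r, s+10=c.

zbkrc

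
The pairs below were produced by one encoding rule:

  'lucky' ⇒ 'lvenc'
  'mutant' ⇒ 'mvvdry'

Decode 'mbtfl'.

march

In lucky: l→l is +0, u→v is +1, c→e is +2, k→n is +3 — the shift increases by 1 each position. Each letter shifts forward by its position index (0, 1, 2, …) — the shift grows by one for each successive letter.
Reversing it on mbtfl: m−0=m, b−1=a, t−2=r, f−3=c, l−4=h.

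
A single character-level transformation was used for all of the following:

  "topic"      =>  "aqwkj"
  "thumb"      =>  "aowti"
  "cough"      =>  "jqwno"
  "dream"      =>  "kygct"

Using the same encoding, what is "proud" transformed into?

wyqwk

The rule splits by letter class: vowels +2, consonants +7.
On proud: p(cons)+7=w, r(cons)+7=y, o(vowel)+2=q, u(vowel)+2=w, d(cons)+7=k.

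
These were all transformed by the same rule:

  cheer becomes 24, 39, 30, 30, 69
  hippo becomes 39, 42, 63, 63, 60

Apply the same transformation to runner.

69, 78, 57, 57, 30, 69

c(#3)→24 and h(#8)→39: differences scale by 3, so n = 3·pos + 15. With a=1..z=26, the number is 3·pos + 15.
On runner: r=18→69, u=21→78, n=14→57, n=14→57, e=5→30, r=18→69.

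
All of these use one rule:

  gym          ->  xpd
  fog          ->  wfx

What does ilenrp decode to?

runway

Compare letters: g→x is +17, y→p is +17, m→d is +17 — a constant shift. Every letter moves 17 places later in the alphabet, wrapping around z→a.
Undoing it on ilenrp: i−17=r, l−17=u, e−17=n, n−17=w, r−17=a, p−17=y.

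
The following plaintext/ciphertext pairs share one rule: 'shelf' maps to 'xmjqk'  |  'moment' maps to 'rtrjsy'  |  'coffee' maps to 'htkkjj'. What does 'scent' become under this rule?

xhjsy

Compare letters: s→x is +5, h→m is +5, e→j is +5 — a constant shift. It's a constant shift of +5 (ROT5).
For scent: s+5=x, c+5=h, e+5=j, n+5=s, t+5=y.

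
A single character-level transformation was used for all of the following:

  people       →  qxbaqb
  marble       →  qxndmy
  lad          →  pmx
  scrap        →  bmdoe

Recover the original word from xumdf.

The output letters match the input read backwards, each shifted +12: people reversed is elpoep. The word is reversed, then every letter is shifted forward by 12.
Decoding xumdf: shift back: x−12=l, u−12=i, m−12=a, d−12=r, f−12=t → liart; then reverse → trail.

trail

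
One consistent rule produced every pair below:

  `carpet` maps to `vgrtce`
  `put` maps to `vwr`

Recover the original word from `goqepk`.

income

The word is reversed, then every letter is shifted forward by 2.
Undoing it on goqepk: shift back: g−2=e, o−2=m, q−2=o, e−2=c, p−2=n, k−2=i → emocni; then reverse → income.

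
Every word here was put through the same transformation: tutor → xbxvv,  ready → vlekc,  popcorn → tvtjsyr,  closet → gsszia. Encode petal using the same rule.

The shifts repeat in a cycle of length 2: positions 0,1,… shift by +4, +7, then the pattern repeats.
Applying it to petal: p+4=t, e+7=l, t+4=x, a+7=h, l+4=p.

tlxhp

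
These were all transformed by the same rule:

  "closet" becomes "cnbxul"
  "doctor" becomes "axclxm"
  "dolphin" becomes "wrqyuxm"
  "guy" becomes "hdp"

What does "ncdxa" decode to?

route

The output letters match the input read backwards, each shifted +9: closet reversed is tesolc. Two steps: reverse the string, then apply a Caesar shift of +9.
Decoding ncdxa: shift back: n−9=e, c−9=t, d−9=u, x−9=o, a−9=r → etuor; then reverse → route.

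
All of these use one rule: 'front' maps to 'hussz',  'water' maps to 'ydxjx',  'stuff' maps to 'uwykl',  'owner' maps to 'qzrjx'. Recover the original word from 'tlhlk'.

In front: f→h is +2, r→u is +3, o→s is +4, n→s is +5 — the shift increases by 1 each position. Letter i (0-indexed) is shifted by i+2, so successive shifts are 2, 3, 4, ….
Undoing it on tlhlk: t−2=r, l−3=i, h−4=d, l−5=g, k−6=e.

ridge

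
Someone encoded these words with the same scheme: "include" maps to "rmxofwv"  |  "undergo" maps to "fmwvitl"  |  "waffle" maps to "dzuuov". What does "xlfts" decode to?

cough

Each pair mirrors across the alphabet (i↔r, n↔m, c↔x): positions sum to 25. Letters are reflected about the middle of the alphabet (position → 25−position): Atbash.
Undoing it on xlfts: x↔c, l↔o, f↔u, t↔g, s↔h.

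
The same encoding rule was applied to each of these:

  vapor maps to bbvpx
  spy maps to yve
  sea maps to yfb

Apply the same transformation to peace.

The shift depends on letter class: consonant v→b is +6, but vowel a→b is +1. The rule splits by letter class: vowels +1, consonants +6.
On peace: p(cons)+6=v, e(vowel)+1=f, a(vowel)+1=b, c(cons)+6=i, e(vowel)+1=f.

vfbif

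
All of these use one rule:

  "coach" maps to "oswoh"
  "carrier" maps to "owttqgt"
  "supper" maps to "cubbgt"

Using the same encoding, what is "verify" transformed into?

Treating letters as 0–25, the rule is x ↦ 9x + 22 (mod 26).
On verify: v(21)→9·21+22≡3=d; e(4)→9·4+22≡6=g; r(17)→9·17+22≡19=t; i(8)→9·8+22≡16=q; f(5)→9·5+22≡15=p; y(24)→9·24+22≡4=e (all mod 26).

dgtqpe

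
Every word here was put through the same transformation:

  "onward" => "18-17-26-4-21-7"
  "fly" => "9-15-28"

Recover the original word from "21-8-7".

o is letter #15 and maps to 18: an offset of 3. Each letter is replaced by its alphabet position (a=1..z=26) + 3.
Undoing it on 21-8-7: 21→(21−3)÷1=18=r, 8→(8−3)÷1=5=e, 7→(7−3)÷1=4=d.

red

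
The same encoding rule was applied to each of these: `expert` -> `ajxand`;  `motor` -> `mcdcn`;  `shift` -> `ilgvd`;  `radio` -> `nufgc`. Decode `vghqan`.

e(4)→a(0) and x(23)→j(9) fit y≡21x+20 (mod 26); the inverse of 21 mod 26 is 5. This is an affine cipher: with a=0,…,z=25, each position x becomes (21x+20) mod 26.
Undoing it on vghqan: v(21)→5·(21−20)≡5=f; g(6)→5·(6−20)≡8=i; h(7)→5·(7−20)≡13=n; q(16)→5·(16−20)≡6=g; a(0)→5·(0−20)≡4=e; n(13)→5·(13−20)≡17=r (all mod 26).

finger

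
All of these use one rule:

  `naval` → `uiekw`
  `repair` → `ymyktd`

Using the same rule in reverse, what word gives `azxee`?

In naval: n→u is +7, a→i is +8, v→e is +9, a→k is +10 — the shift increases by 1 each position. Letter i (0-indexed) is shifted by i+7, so successive shifts are 7, 8, 9, ….
Undoing it on azxee: a−7=t, z−8=r, x−9=o, e−10=u, e−11=t.

trout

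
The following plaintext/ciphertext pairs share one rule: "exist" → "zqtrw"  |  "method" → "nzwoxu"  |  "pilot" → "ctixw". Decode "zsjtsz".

e(4)→z(25) and x(23)→q(16) fit y≡5x+5 (mod 26); the inverse of 5 mod 26 is 21. Treating letters as 0–25, the rule is x ↦ 5x + 5 (mod 26).
Reversing it on zsjtsz: z(25)→21·(25−5)≡4=e; s(18)→21·(18−5)≡13=n; j(9)→21·(9−5)≡6=g; t(19)→21·(19−5)≡8=i; s(18)→21·(18−5)≡13=n; z(25)→21·(25−5)≡4=e (all mod 26).

engine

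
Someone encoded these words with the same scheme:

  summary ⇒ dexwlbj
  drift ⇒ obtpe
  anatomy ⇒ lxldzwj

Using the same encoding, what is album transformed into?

lvmex

Shifts by position in summary: pos 0: s→d (+11), pos 1: u→e (+10), pos 2: m→x (+11), pos 3: m→w (+10) — repeating every 2. The shifts repeat in a cycle of length 2: positions 0,1,… shift by +11, +10, then the pattern repeats.
On album: a+11=l, l+10=v, b+11=m, u+10=e, m+11=x.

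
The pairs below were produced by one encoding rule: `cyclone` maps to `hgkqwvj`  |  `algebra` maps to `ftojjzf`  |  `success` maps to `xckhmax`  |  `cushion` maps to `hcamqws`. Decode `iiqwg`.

Shifts by position in cyclone: pos 0: c→h (+5), pos 1: y→g (+8), pos 2: c→k (+8), pos 3: l→q (+5), pos 4: o→w (+8), pos 5: n→v (+8) — repeating every 3. It's a Vigenère-style cipher with numeric key [5,8,8]: position i shifts by key[i mod 3].
Undoing it on iiqwg: i−5=d, i−8=a, q−8=i, w−5=r, g−8=y.

dairy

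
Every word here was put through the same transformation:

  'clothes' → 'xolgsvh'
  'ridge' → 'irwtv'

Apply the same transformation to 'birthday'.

yrigswzb

Each pair mirrors across the alphabet (c↔x, l↔o, o↔l): positions sum to 25. This is the alphabet-reversal cipher (Atbash): a becomes z, b becomes y, etc.
Applying it to birthday: b↔y, i↔r, r↔i, t↔g, h↔s, d↔w, a↔z, y↔b.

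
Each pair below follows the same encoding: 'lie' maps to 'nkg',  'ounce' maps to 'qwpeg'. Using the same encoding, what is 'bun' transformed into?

dwp

Compare letters: l→n is +2, i→k is +2, e→g is +2 — a constant shift. This is a Caesar cipher with shift 2.
On bun: b+2=d, u+2=w, n+2=p.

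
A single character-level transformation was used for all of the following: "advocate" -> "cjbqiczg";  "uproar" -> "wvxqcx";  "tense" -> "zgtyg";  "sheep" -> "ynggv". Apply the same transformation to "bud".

hwj

The shift depends on letter class: consonant d→j is +6, but vowel a→c is +2. Vowels shift forward by 2 and consonants shift forward by 6.
Applying it to bud: b(cons)+6=h, u(vowel)+2=w, d(cons)+6=j.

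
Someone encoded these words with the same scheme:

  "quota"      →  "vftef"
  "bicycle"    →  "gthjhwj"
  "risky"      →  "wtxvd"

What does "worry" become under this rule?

Shifts by position in quota: pos 0: q→v (+5), pos 1: u→f (+11), pos 2: o→t (+5), pos 3: t→e (+11) — repeating every 2. It's a Vigenère-style cipher with numeric key [5,11]: position i shifts by key[i mod 2].
Applying it to worry: w+5=b, o+11=z, r+5=w, r+11=c, y+5=d.

bzwcd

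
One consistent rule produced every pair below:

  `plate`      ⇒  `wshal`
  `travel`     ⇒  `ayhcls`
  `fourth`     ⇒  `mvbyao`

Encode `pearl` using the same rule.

Each letter is shifted forward by 7 in the alphabet (a Caesar shift of +7).
Applying it to pearl: p+7=w, e+7=l, a+7=h, r+7=y, l+7=s.

wlhys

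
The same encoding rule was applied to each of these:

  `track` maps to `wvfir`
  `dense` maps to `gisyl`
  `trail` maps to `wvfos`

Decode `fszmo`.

cough

In track: t→w is +3, r→v is +4, a→f is +5, c→i is +6 — the shift increases by 1 each position. Letter i (0-indexed) is shifted by i+3, so successive shifts are 3, 4, 5, ….
Undoing it on fszmo: f−3=c, s−4=o, z−5=u, m−6=g, o−7=h.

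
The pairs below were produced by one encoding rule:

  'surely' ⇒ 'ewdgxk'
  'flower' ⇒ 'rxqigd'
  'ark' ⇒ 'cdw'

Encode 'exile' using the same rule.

Two shifts are in play — +2 for a/e/i/o/u, +12 for every other letter.
On exile: e(vowel)+2=g, x(cons)+12=j, i(vowel)+2=k, l(cons)+12=x, e(vowel)+2=g.

gjkxg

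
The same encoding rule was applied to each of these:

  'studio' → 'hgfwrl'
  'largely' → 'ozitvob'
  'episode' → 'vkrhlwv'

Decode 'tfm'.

Each pair mirrors across the alphabet (s↔h, t↔g, u↔f): positions sum to 25. Each letter is replaced by its mirror in the alphabet: a↔z, b↔y, c↔x, and so on (the Atbash cipher).
Undoing it on tfm: t↔g, f↔u, m↔n.

gun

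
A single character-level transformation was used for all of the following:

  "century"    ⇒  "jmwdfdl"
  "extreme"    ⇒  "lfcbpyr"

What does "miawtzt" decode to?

In century: c→j is +7, e→m is +8, n→w is +9, t→d is +10 — the shift increases by 1 each position. Each letter shifts forward by (position + 7), i.e. 7, 8, 9, … — the shift grows by one for each successive letter.
Decoding miawtzt: m−7=f, i−8=a, a−9=r, w−10=m, t−11=i, z−12=n, t−13=g.

farming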